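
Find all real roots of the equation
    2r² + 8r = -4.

r = -3.4142 or r = -0.5858

Rearrange to standard form: 2r² + 8r + 4 = 0.
Discriminant: (8)² − 4·2·4 = 32.
Quadratic formula: r = (-8 ± √32) / 4.
So r = -2 + √(2) ≈ -0.5858 or r = -2 - √(2) ≈ -3.4142.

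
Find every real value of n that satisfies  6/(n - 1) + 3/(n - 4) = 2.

Multiply both sides by (n - 1)(n - 4):
6(n - 4) + 3(n - 1) = 2(n - 1)(n - 4).
Expand and collect terms: 2n² - 19n + 35 = 0.
Factor or apply the quadratic formula: n = 7 or n = 2.5.
Neither value makes a denominator zero (n ≠ 1, n ≠ 4), so both are valid.

n = 2.5 or n = 7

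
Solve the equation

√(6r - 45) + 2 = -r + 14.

Isolate the radical: √(6r - 45) = -r + 12.
Square both sides: 6r - 45 = (-r + 12)².
Expand and rearrange: r² - 30r + 189 = 0.
Solving gives r = 21 or r = 9.
Check each candidate in the original equation:
  r = 21: √(81) = 9, while -r + 12 = -9 — extraneous.
  r = 9: √(9) = 3, while -r + 12 = 3 — valid.

r = 9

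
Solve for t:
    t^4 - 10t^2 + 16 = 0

Let u = t^2. The equation becomes u^2 - 10u + 16 = 0.
Factor: (u - 8)(u - 2) = 0, so u = 8 or u = 2.
t^2 = 8 gives t = +/-2*sqrt(2) ~= +/-2.8284.
t^2 = 2 gives t = +/-sqrt(2) ~= +/-1.4142.

t = -2.8284 or t = -1.4142 or t = 1.4142 or t = 2.8284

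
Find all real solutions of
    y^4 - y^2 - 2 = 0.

Let u = y^2. The equation becomes u^2 - u - 2 = 0.
Factor: (u + 1)(u - 2) = 0, so u = -1 or u = 2.
y^2 = -1 < 0 has no real solution.
y^2 = 2 gives y = +/-sqrt(2) ~= +/-1.4142.

y = -1.4142 or y = 1.4142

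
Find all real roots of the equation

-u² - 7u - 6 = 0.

u = -6 or u = -1

Factor: -1(u + 6)(u + 1) = 0.
So u = -6 or u = -1.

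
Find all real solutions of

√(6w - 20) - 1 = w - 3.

w = 4 or w = 6

Isolate the radical: √(6w - 20) = w - 2.
Square both sides: 6w - 20 = (w - 2)².
Expand and rearrange: w² - 10w + 24 = 0.
Solving gives w = 6 or w = 4.
Check each candidate in the original equation:
  w = 6: √(16) = 4, while w - 2 = 4 — valid.
  w = 4: √(4) = 2, while w - 2 = 2 — valid.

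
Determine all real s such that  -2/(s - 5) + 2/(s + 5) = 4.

Multiply both sides by (s - 5)(s + 5):
-2(s + 5) + 2(s - 5) = 4(s - 5)(s + 5).
Expand and collect terms: 4s² - 80 = 0.
By the quadratic formula, s = (0 ± √1280) / 8, so s ≈ 4.4721 or s ≈ -4.4721.
Neither value makes a denominator zero (s ≠ 5, s ≠ -5), so both are valid.

s = -4.4721 or s = 4.4721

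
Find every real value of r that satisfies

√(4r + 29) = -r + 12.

Square both sides: 4r + 29 = (-r + 12)².
Expand and rearrange: r² - 28r + 115 = 0.
Solving gives r = 23 or r = 5.
Check each candidate in the original equation:
  r = 23: √(121) = 11, while -r + 12 = -11 — extraneous.
  r = 5: √(49) = 7, while -r + 12 = 7 — valid.

r = 5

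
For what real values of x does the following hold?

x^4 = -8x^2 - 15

Let u = x^2. The equation becomes u^2 + 8u + 15 = 0.
Factor: (u + 5)(u + 3) = 0, so u = -5 or u = -3.
x^2 = -5 < 0 has no real solution.
x^2 = -3 < 0 has no real solution.

No real solutions.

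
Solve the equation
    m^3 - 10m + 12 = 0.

Possible rational roots are divisors of 12. Testing m = 2 gives 0, so (m - 2) is a factor.
Divide: m^3 - 10m + 12 = (m - 2)(m^2 + 2m - 6).
Apply the quadratic formula to m^2 + 2m - 6 = 0: m = (-2 +/- sqrt(28))/2, i.e. m ~= 1.6458 or m ~= -3.6458.

m = -3.6458 or m = 1.6458 or m = 2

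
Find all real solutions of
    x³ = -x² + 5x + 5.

Rearrange: x³ + x² - 5x - 5 = 0.
Possible rational roots are divisors of -5. Testing x = -1 gives 0, so (x + 1) is a factor.
Divide: x³ + x² - 5x - 5 = (x + 1)(x² - 5).
Apply the quadratic formula to x² - 5 = 0: x = (0 ± √20)/2, i.e. x ≈ 2.2361 or x ≈ -2.2361.

x = -2.2361 or x = -1 or x = 2.2361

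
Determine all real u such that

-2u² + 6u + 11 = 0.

Discriminant: (6)² − 4·(-2)·11 = 124.
Quadratic formula: u = (-6 ± √124) / (-4).
So u = 3/2 - √(31)/2 ≈ -1.2839 or u = 3/2 + √(31)/2 ≈ 4.2839.

u = -1.2839 or u = 4.2839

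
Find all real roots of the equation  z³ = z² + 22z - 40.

z = -5 or z = 2 or z = 4

Rearrange: z³ - z² - 22z + 40 = 0.
Possible rational roots are divisors of 40. Testing z = -5 gives 0, so (z + 5) is a factor.
Divide: z³ - z² - 22z + 40 = (z + 5)(z² - 6z + 8).
Factor the quadratic: z = 4 or z = 2.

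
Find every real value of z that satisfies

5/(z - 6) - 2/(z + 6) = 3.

z = -6.5887 or z = 7.5887

Multiply both sides by (z - 6)(z + 6):
5(z + 6) - 2(z - 6) = 3(z - 6)(z + 6).
Expand and collect terms: 3z² - 3z - 150 = 0.
By the quadratic formula, z = (3 ± √1809) / 6, so z ≈ 7.5887 or z ≈ -6.5887.
Neither value makes a denominator zero (z ≠ 6, z ≠ -6), so both are valid.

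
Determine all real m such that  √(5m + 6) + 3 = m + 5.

Isolate the radical: √(5m + 6) = m + 2.
Square both sides: 5m + 6 = (m + 2)².
Expand and rearrange: m² - m - 2 = 0.
Solving gives m = 2 or m = -1.
Check each candidate in the original equation:
  m = 2: √(16) = 4, while m + 2 = 4 — valid.
  m = -1: √(1) = 1, while m + 2 = 1 — valid.

m = -1 or m = 2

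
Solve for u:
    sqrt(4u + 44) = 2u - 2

Square both sides: 4u + 44 = (2u - 2)^2.
Expand and rearrange: 4u^2 - 12u - 40 = 0.
Solving gives u = 5 or u = -2.
Check each candidate in the original equation:
  u = 5: sqrt(64) = 8, while 2u - 2 = 8 — valid.
  u = -2: sqrt(36) = 6, while 2u - 2 = -6 — extraneous.

u = 5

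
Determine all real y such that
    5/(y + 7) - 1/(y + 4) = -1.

Multiply both sides by (y + 7)(y + 4):
5(y + 4) - (y + 7) = -(y + 7)(y + 4).
Expand and collect terms: -y² - 15y - 41 = 0.
By the quadratic formula, y = (15 ± √61) / -2, so y ≈ -11.4051 or y ≈ -3.5949.
Neither value makes a denominator zero (y ≠ -7, y ≠ -4), so both are valid.

y = -11.4051 or y = -3.5949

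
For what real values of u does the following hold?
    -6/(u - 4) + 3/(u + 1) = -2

Multiply both sides by (u - 4)(u + 1):
-6(u + 1) + 3(u - 4) = -2(u - 4)(u + 1).
Expand and collect terms: -2u² + 9u + 26 = 0.
Factor or apply the quadratic formula: u = -2 or u = 6.5.
Neither value makes a denominator zero (u ≠ 4, u ≠ -1), so both are valid.

u = -2 or u = 6.5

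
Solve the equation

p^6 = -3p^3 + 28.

Let u = p^3. The equation becomes u^2 + 3u - 28 = 0.
Factor: (u - 4)(u + 7) = 0, so u = 4 or u = -7.
p^3 = 4 gives p = (4)^(1/3) ~= 1.5874.
p^3 = -7 gives p = -(7)^(1/3) ~= -1.9129.

p = -1.9129 or p = 1.5874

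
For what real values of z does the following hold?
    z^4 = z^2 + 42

z = -2.6458 or z = 2.6458

Let u = z^2. The equation becomes u^2 - u - 42 = 0.
Factor: (u - 7)(u + 6) = 0, so u = 7 or u = -6.
z^2 = 7 gives z = +/-sqrt(7) ~= +/-2.6458.
z^2 = -6 < 0 has no real solution.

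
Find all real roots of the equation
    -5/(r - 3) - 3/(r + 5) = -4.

Multiply both sides by (r - 3)(r + 5):
-5(r + 5) - 3(r - 3) = -4(r - 3)(r + 5).
Expand and collect terms: -4r^2 + 76 = 0.
By the quadratic formula, r = (0 +/- sqrt(1216)) / -8, so r ~= -4.3589 or r ~= 4.3589.
Neither value makes a denominator zero (r != 3, r != -5), so both are valid.

r = -4.3589 or r = 4.3589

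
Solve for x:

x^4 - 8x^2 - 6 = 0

Let u = x^2. The equation becomes u^2 - 8u - 6 = 0.
By the quadratic formula, u = 4 + sqrt(22) or u = 4 - sqrt(22).
x^2 = 4 + sqrt(22) gives x = +/-sqrt(4 + sqrt(22)) ~= +/-2.948.
x^2 = 4 - sqrt(22) < 0 has no real solution.

x = -2.948 or x = 2.948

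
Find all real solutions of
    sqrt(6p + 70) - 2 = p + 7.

Isolate the radical: sqrt(6p + 70) = p + 9.
Square both sides: 6p + 70 = (p + 9)^2.
Expand and rearrange: p^2 + 12p + 11 = 0.
Solving gives p = -1 or p = -11.
Check each candidate in the original equation:
  p = -1: sqrt(64) = 8, while p + 9 = 8 — valid.
  p = -11: sqrt(4) = 2, while p + 9 = -2 — extraneous.

p = -1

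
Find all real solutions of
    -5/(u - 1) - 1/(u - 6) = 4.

Multiply both sides by (u - 1)(u - 6):
-5(u - 6) - (u - 1) = 4(u - 1)(u - 6).
Expand and collect terms: 4u² - 22u - 7 = 0.
By the quadratic formula, u = (22 ± √596) / 8, so u ≈ 5.8016 or u ≈ -0.3016.
Neither value makes a denominator zero (u ≠ 1, u ≠ 6), so both are valid.

u = -0.3016 or u = 5.8016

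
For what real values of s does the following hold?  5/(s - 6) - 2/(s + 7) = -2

s = -5.7291 or s = 3.2291

Multiply both sides by (s - 6)(s + 7):
5(s + 7) - 2(s - 6) = -2(s - 6)(s + 7).
Expand and collect terms: -2s² - 5s + 37 = 0.
By the quadratic formula, s = (5 ± √321) / -4, so s ≈ -5.7291 or s ≈ 3.2291.
Neither value makes a denominator zero (s ≠ 6, s ≠ -7), so both are valid.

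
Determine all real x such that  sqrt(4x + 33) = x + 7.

x = -2

Square both sides: 4x + 33 = (x + 7)^2.
Expand and rearrange: x^2 + 10x + 16 = 0.
Solving gives x = -2 or x = -8.
Check each candidate in the original equation:
  x = -2: sqrt(25) = 5, while x + 7 = 5 — valid.
  x = -8: sqrt(1) = 1, while x + 7 = -1 — extraneous.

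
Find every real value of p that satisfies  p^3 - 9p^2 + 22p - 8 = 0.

Possible rational roots are divisors of -8. Testing p = 4 gives 0, so (p - 4) is a factor.
Divide: p^3 - 9p^2 + 22p - 8 = (p - 4)(p^2 - 5p + 2).
Apply the quadratic formula to p^2 - 5p + 2 = 0: p = (5 +/- sqrt(17))/2, i.e. p ~= 4.5616 or p ~= 0.4384.

p = 0.4384 or p = 4 or p = 4.5616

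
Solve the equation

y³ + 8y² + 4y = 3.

Rearrange: y³ + 8y² + 4y - 3 = 0.
Possible rational roots are divisors of -3. Testing y = -1 gives 0, so (y + 1) is a factor.
Divide: y³ + 8y² + 4y - 3 = (y + 1)(y² + 7y - 3).
Apply the quadratic formula to y² + 7y - 3 = 0: y = (-7 ± √61)/2, i.e. y ≈ 0.4051 or y ≈ -7.4051.

y = -7.4051 or y = -1 or y = 0.4051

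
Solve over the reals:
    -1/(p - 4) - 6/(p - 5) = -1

p = 4.127 or p = 11.873

Multiply both sides by (p - 4)(p - 5):
-(p - 5) - 6(p - 4) = -(p - 4)(p - 5).
Expand and collect terms: -p^2 + 16p - 49 = 0.
By the quadratic formula, p = (-16 +/- sqrt(60)) / -2, so p ~= 4.127 or p ~= 11.873.
Neither value makes a denominator zero (p != 4, p != 5), so both are valid.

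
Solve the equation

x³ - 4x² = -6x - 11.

Rearrange: x³ - 4x² + 6x + 11 = 0.
Possible rational roots are divisors of 11. Testing x = -1 gives 0, so (x + 1) is a factor.
Divide: x³ - 4x² + 6x + 11 = (x + 1)(x² - 5x + 11).
The quadratic x² - 5x + 11 has discriminant -19 < 0, so no further real roots.

x = -1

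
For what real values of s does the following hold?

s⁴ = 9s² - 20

Let u = s². The equation becomes u² - 9u + 20 = 0.
Factor: (u - 4)(u - 5) = 0, so u = 4 or u = 5.
s² = 4 gives s = ±2.
s² = 5 gives s = ±√(5) ≈ ±2.2361.

s = -2.2361 or s = -2 or s = 2 or s = 2.2361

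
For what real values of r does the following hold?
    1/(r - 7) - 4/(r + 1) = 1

Multiply both sides by (r - 7)(r + 1):
(r + 1) - 4(r - 7) = (r - 7)(r + 1).
Expand and collect terms: r² - 3r - 36 = 0.
By the quadratic formula, r = (3 ± √153) / 2, so r ≈ 7.6847 or r ≈ -4.6847.
Neither value makes a denominator zero (r ≠ 7, r ≠ -1), so both are valid.

r = -4.6847 or r = 7.6847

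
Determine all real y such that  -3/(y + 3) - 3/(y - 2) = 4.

Multiply both sides by (y + 3)(y - 2):
-3(y - 2) - 3(y + 3) = 4(y + 3)(y - 2).
Expand and collect terms: 4y² + 10y - 21 = 0.
By the quadratic formula, y = (-10 ± √436) / 8, so y ≈ 1.3601 or y ≈ -3.8601.
Neither value makes a denominator zero (y ≠ -3, y ≠ 2), so both are valid.

y = -3.8601 or y = 1.3601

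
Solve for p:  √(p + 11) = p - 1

p = 5

Square both sides: p + 11 = (p - 1)².
Expand and rearrange: p² - 3p - 10 = 0.
Solving gives p = 5 or p = -2.
Check each candidate in the original equation:
  p = 5: √(16) = 4, while p - 1 = 4 — valid.
  p = -2: √(9) = 3, while p - 1 = -3 — extraneous.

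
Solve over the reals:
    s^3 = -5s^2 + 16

s = -4 or s = -2.5616 or s = 1.5616

Rearrange: s^3 + 5s^2 - 16 = 0.
Possible rational roots are divisors of -16. Testing s = -4 gives 0, so (s + 4) is a factor.
Divide: s^3 + 5s^2 - 16 = (s + 4)(s^2 + s - 4).
Apply the quadratic formula to s^2 + s - 4 = 0: s = (-1 +/- sqrt(17))/2, i.e. s ~= 1.5616 or s ~= -2.5616.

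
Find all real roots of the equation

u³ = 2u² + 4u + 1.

u = -1 or u = -0.3028 or u = 3.3028

Rearrange: u³ - 2u² - 4u - 1 = 0.
Possible rational roots are divisors of -1. Testing u = -1 gives 0, so (u + 1) is a factor.
Divide: u³ - 2u² - 4u - 1 = (u + 1)(u² - 3u - 1).
Apply the quadratic formula to u² - 3u - 1 = 0: u = (3 ± √13)/2, i.e. u ≈ 3.3028 or u ≈ -0.3028.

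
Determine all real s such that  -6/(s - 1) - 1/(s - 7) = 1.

s = -5.5208 or s = 6.5208

Multiply both sides by (s - 1)(s - 7):
-6(s - 7) - (s - 1) = (s - 1)(s - 7).
Expand and collect terms: s² - s - 36 = 0.
By the quadratic formula, s = (1 ± √145) / 2, so s ≈ 6.5208 or s ≈ -5.5208.
Neither value makes a denominator zero (s ≠ 1, s ≠ 7), so both are valid.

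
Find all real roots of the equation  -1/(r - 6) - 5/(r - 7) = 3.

Multiply both sides by (r - 6)(r - 7):
-(r - 7) - 5(r - 6) = 3(r - 6)(r - 7).
Expand and collect terms: 3r² - 33r + 89 = 0.
By the quadratic formula, r = (33 ± √21) / 6, so r ≈ 6.2638 or r ≈ 4.7362.
Neither value makes a denominator zero (r ≠ 6, r ≠ 7), so both are valid.

r = 4.7362 or r = 6.2638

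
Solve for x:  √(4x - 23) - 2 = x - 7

x = 6 or x = 8

Isolate the radical: √(4x - 23) = x - 5.
Square both sides: 4x - 23 = (x - 5)².
Expand and rearrange: x² - 14x + 48 = 0.
Solving gives x = 8 or x = 6.
Check each candidate in the original equation:
  x = 8: √(9) = 3, while x - 5 = 3 — valid.
  x = 6: √(1) = 1, while x - 5 = 1 — valid.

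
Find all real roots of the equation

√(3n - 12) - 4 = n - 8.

n = 4 or n = 7

Isolate the radical: √(3n - 12) = n - 4.
Square both sides: 3n - 12 = (n - 4)².
Expand and rearrange: n² - 11n + 28 = 0.
Solving gives n = 7 or n = 4.
Check each candidate in the original equation:
  n = 7: √(9) = 3, while n - 4 = 3 — valid.
  n = 4: √(0) = 0, while n - 4 = 0 — valid.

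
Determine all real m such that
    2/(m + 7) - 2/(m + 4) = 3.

m = -6 or m = -5

Multiply both sides by (m + 7)(m + 4):
2(m + 4) - 2(m + 7) = 3(m + 7)(m + 4).
Expand and collect terms: 3m^2 + 33m + 90 = 0.
Factor or apply the quadratic formula: m = -5 or m = -6.
Neither value makes a denominator zero (m != -7, m != -4), so both are valid.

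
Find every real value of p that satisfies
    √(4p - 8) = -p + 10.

Square both sides: 4p - 8 = (-p + 10)².
Expand and rearrange: p² - 24p + 108 = 0.
Solving gives p = 18 or p = 6.
Check each candidate in the original equation:
  p = 18: √(64) = 8, while -p + 10 = -8 — extraneous.
  p = 6: √(16) = 4, while -p + 10 = 4 — valid.

p = 6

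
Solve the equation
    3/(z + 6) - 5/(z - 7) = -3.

Multiply both sides by (z + 6)(z - 7):
3(z - 7) - 5(z + 6) = -3(z + 6)(z - 7).
Expand and collect terms: -3z² + 5z + 177 = 0.
By the quadratic formula, z = (-5 ± √2149) / -6, so z ≈ -6.8929 or z ≈ 8.5596.
Neither value makes a denominator zero (z ≠ -6, z ≠ 7), so both are valid.

z = -6.8929 or z = 8.5596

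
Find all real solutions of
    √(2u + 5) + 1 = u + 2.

Isolate the radical: √(2u + 5) = u + 1.
Square both sides: 2u + 5 = (u + 1)².
Expand and rearrange: u² - 4 = 0.
Solving gives u = 2 or u = -2.
Check each candidate in the original equation:
  u = 2: √(9) = 3, while u + 1 = 3 — valid.
  u = -2: √(1) = 1, while u + 1 = -1 — extraneous.

u = 2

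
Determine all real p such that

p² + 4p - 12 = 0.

Factor: (p - 2)(p + 6) = 0.
So p = 2 or p = -6.

p = -6 or p = 2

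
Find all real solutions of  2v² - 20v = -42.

Bring every term to one side: 2v² - 20v + 42 = 0.
Factor: 2(v - 7)(v - 3) = 0.
So v = 7 or v = 3.

v = 3 or v = 7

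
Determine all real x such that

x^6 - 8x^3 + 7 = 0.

x = 1 or x = 1.9129

Let u = x^3. The equation becomes u^2 - 8u + 7 = 0.
Factor: (u - 1)(u - 7) = 0, so u = 1 or u = 7.
x^3 = 1 gives x = 1.
x^3 = 7 gives x = (7)^(1/3) ~= 1.9129.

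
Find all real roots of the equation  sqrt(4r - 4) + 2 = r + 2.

Isolate the radical: sqrt(4r - 4) = r.
Square both sides: 4r - 4 = (r)^2.
Expand and rearrange: r^2 - 4r + 4 = 0.
This gives the repeated root r = 2.
Check in the original equation:
  r = 2: sqrt(4) = 2, while r = 2 — valid.

r = 2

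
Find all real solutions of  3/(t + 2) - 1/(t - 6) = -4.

Multiply both sides by (t + 2)(t - 6):
3(t - 6) - (t + 2) = -4(t + 2)(t - 6).
Expand and collect terms: -4t² + 14t + 68 = 0.
By the quadratic formula, t = (-14 ± √1284) / -8, so t ≈ -2.7291 or t ≈ 6.2291.
Neither value makes a denominator zero (t ≠ -2, t ≠ 6), so both are valid.

t = -2.7291 or t = 6.2291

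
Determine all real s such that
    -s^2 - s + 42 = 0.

Factor: -1(s + 7)(s - 6) = 0.
So s = -7 or s = 6.

s = -7 or s = 6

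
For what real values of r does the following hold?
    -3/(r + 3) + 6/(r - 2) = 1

r = -4.5678 or r = 6.5678

Multiply both sides by (r + 3)(r - 2):
-3(r - 2) + 6(r + 3) = (r + 3)(r - 2).
Expand and collect terms: r^2 - 2r - 30 = 0.
By the quadratic formula, r = (2 +/- sqrt(124)) / 2, so r ~= 6.5678 or r ~= -4.5678.
Neither value makes a denominator zero (r != -3, r != 2), so both are valid.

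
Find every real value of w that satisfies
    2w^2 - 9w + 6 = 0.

Discriminant: (-9)^2 - 4*2*6 = 33.
Quadratic formula: w = (9 +/- sqrt(33)) / 4.
So w = sqrt(33)/4 + 9/4 ~= 3.6861 or w = 9/4 - sqrt(33)/4 ~= 0.8139.

w = 0.8139 or w = 3.6861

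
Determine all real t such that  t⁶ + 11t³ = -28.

t = -1.9129 or t = -1.5874

Let u = t³. The equation becomes u² + 11u + 28 = 0.
Factor: (u + 7)(u + 4) = 0, so u = -7 or u = -4.
t³ = -7 gives t = -∛(7) ≈ -1.9129.
t³ = -4 gives t = -∛(4) ≈ -1.5874.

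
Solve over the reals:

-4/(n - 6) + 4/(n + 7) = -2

n = -8.7614 or n = 7.7614

Multiply both sides by (n - 6)(n + 7):
-4(n + 7) + 4(n - 6) = -2(n - 6)(n + 7).
Expand and collect terms: -2n^2 - 2n + 136 = 0.
By the quadratic formula, n = (2 +/- sqrt(1092)) / -4, so n ~= -8.7614 or n ~= 7.7614.
Neither value makes a denominator zero (n != 6, n != -7), so both are valid.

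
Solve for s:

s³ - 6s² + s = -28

Rearrange: s³ - 6s² + s + 28 = 0.
Possible rational roots are divisors of 28. Testing s = 4 gives 0, so (s - 4) is a factor.
Divide: s³ - 6s² + s + 28 = (s - 4)(s² - 2s - 7).
Apply the quadratic formula to s² - 2s - 7 = 0: s = (2 ± √32)/2, i.e. s ≈ 3.8284 or s ≈ -1.8284.

s = -1.8284 or s = 3.8284 or s = 4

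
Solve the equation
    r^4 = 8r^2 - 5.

r = -2.7049 or r = -0.8267 or r = 0.8267 or r = 2.7049

Let u = r^2. The equation becomes u^2 - 8u + 5 = 0.
By the quadratic formula, u = sqrt(11) + 4 or u = 4 - sqrt(11).
r^2 = sqrt(11) + 4 gives r = +/-sqrt(sqrt(11) + 4) ~= +/-2.7049.
r^2 = 4 - sqrt(11) gives r = +/-sqrt(4 - sqrt(11)) ~= +/-0.8267.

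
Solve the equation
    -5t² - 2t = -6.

Rearrange to standard form: -5t² - 2t + 6 = 0.
Discriminant: (-2)² − 4·(-5)·6 = 124.
Quadratic formula: t = (2 ± √124) / (-10).
So t = -√(31)/5 - 1/5 ≈ -1.3136 or t = -1/5 + √(31)/5 ≈ 0.9136.

t = -1.3136 or t = 0.9136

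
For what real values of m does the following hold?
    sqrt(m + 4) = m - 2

Square both sides: m + 4 = (m - 2)^2.
Expand and rearrange: m^2 - 5m = 0.
Solving gives m = 5 or m = 0.
Check each candidate in the original equation:
  m = 5: sqrt(9) = 3, while m - 2 = 3 — valid.
  m = 0: sqrt(4) = 2, while m - 2 = -2 — extraneous.

m = 5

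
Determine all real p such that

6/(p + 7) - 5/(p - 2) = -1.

p = -11.3666 or p = 5.3666

Multiply both sides by (p + 7)(p - 2):
6(p - 2) - 5(p + 7) = -(p + 7)(p - 2).
Expand and collect terms: -p² - 6p + 61 = 0.
By the quadratic formula, p = (6 ± √280) / -2, so p ≈ -11.3666 or p ≈ 5.3666.
Neither value makes a denominator zero (p ≠ -7, p ≠ 2), so both are valid.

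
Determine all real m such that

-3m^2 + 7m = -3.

Rearrange to standard form: -3m^2 + 7m + 3 = 0.
Discriminant: (7)^2 - 4*(-3)*3 = 85.
Quadratic formula: m = (-7 +/- sqrt(85)) / (-6).
So m = 7/6 - sqrt(85)/6 ~= -0.3699 or m = 7/6 + sqrt(85)/6 ~= 2.7033.

m = -0.3699 or m = 2.7033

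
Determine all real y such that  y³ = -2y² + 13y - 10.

y = -5 or y = 1 or y = 2

Rearrange: y³ + 2y² - 13y + 10 = 0.
Possible rational roots are divisors of 10. Testing y = -5 gives 0, so (y + 5) is a factor.
Divide: y³ + 2y² - 13y + 10 = (y + 5)(y² - 3y + 2).
Factor the quadratic: y = 2 or y = 1.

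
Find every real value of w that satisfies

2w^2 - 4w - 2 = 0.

w = -0.4142 or w = 2.4142

Discriminant: (-4)^2 - 4*2*(-2) = 32.
Quadratic formula: w = (4 +/- sqrt(32)) / 4.
So w = 1 + sqrt(2) ~= 2.4142 or w = 1 - sqrt(2) ~= -0.4142.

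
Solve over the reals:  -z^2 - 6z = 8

Bring every term to one side: -z^2 - 6z - 8 = 0.
Factor: -1(z + 4)(z + 2) = 0.
So z = -4 or z = -2.

z = -4 or z = -2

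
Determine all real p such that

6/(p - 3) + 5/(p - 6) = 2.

p = 4.2396 or p = 10.2604

Multiply both sides by (p - 3)(p - 6):
6(p - 6) + 5(p - 3) = 2(p - 3)(p - 6).
Expand and collect terms: 2p^2 - 29p + 87 = 0.
By the quadratic formula, p = (29 +/- sqrt(145)) / 4, so p ~= 10.2604 or p ~= 4.2396.
Neither value makes a denominator zero (p != 3, p != 6), so both are valid.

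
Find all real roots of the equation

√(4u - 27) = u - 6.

Square both sides: 4u - 27 = (u - 6)².
Expand and rearrange: u² - 16u + 63 = 0.
Solving gives u = 9 or u = 7.
Check each candidate in the original equation:
  u = 9: √(9) = 3, while u - 6 = 3 — valid.
  u = 7: √(1) = 1, while u - 6 = 1 — valid.

u = 7 or u = 9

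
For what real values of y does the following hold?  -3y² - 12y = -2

Rearrange to standard form: -3y² - 12y + 2 = 0.
Discriminant: (-12)² − 4·(-3)·2 = 168.
Quadratic formula: y = (12 ± √168) / (-6).
So y = -√(42)/3 - 2 ≈ -4.1602 or y = -2 + √(42)/3 ≈ 0.1602.

y = -4.1602 or y = 0.1602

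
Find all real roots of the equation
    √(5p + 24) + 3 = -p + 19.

p = 8

Isolate the radical: √(5p + 24) = -p + 16.
Square both sides: 5p + 24 = (-p + 16)².
Expand and rearrange: p² - 37p + 232 = 0.
Solving gives p = 29 or p = 8.
Check each candidate in the original equation:
  p = 29: √(169) = 13, while -p + 16 = -13 — extraneous.
  p = 8: √(64) = 8, while -p + 16 = 8 — valid.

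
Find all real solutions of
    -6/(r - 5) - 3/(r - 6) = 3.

Multiply both sides by (r - 5)(r - 6):
-6(r - 6) - 3(r - 5) = 3(r - 5)(r - 6).
Expand and collect terms: 3r² - 24r + 39 = 0.
By the quadratic formula, r = (24 ± √108) / 6, so r ≈ 5.7321 or r ≈ 2.2679.
Neither value makes a denominator zero (r ≠ 5, r ≠ 6), so both are valid.

r = 2.2679 or r = 5.7321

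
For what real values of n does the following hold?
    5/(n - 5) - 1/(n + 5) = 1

n = -5.6811 or n = 9.6811

Multiply both sides by (n - 5)(n + 5):
5(n + 5) - (n - 5) = (n - 5)(n + 5).
Expand and collect terms: n² - 4n - 55 = 0.
By the quadratic formula, n = (4 ± √236) / 2, so n ≈ 9.6811 or n ≈ -5.6811.
Neither value makes a denominator zero (n ≠ 5, n ≠ -5), so both are valid.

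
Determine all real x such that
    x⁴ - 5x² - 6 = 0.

Let u = x². The equation becomes u² - 5u - 6 = 0.
Factor: (u + 1)(u - 6) = 0, so u = -1 or u = 6.
x² = -1 < 0 has no real solution.
x² = 6 gives x = ±√(6) ≈ ±2.4495.

x = -2.4495 or x = 2.4495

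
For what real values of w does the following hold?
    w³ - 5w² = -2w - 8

w = -1 or w = 2 or w = 4

Rearrange: w³ - 5w² + 2w + 8 = 0.
Possible rational roots are divisors of 8. Testing w = 2 gives 0, so (w - 2) is a factor.
Divide: w³ - 5w² + 2w + 8 = (w - 2)(w² - 3w - 4).
Factor the quadratic: w = 4 or w = -1.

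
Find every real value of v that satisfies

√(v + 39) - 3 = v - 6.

v = 10

Isolate the radical: √(v + 39) = v - 3.
Square both sides: v + 39 = (v - 3)².
Expand and rearrange: v² - 7v - 30 = 0.
Solving gives v = 10 or v = -3.
Check each candidate in the original equation:
  v = 10: √(49) = 7, while v - 3 = 7 — valid.
  v = -3: √(36) = 6, while v - 3 = -6 — extraneous.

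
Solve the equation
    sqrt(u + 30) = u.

Square both sides: u + 30 = (u)^2.
Expand and rearrange: u^2 - u - 30 = 0.
Solving gives u = 6 or u = -5.
Check each candidate in the original equation:
  u = 6: sqrt(36) = 6, while u = 6 — valid.
  u = -5: sqrt(25) = 5, while u = -5 — extraneous.

u = 6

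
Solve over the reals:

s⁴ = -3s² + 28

s = -2 or s = 2

Let u = s². The equation becomes u² + 3u - 28 = 0.
Factor: (u + 7)(u - 4) = 0, so u = -7 or u = 4.
s² = -7 < 0 has no real solution.
s² = 4 gives s = ±2.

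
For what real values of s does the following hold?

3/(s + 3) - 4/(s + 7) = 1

Multiply both sides by (s + 3)(s + 7):
3(s + 7) - 4(s + 3) = (s + 3)(s + 7).
Expand and collect terms: s^2 + 11s + 12 = 0.
By the quadratic formula, s = (-11 +/- sqrt(73)) / 2, so s ~= -1.228 or s ~= -9.772.
Neither value makes a denominator zero (s != -3, s != -7), so both are valid.

s = -9.772 or s = -1.228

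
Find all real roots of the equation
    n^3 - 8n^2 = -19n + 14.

Rearrange: n^3 - 8n^2 + 19n - 14 = 0.
Possible rational roots are divisors of -14. Testing n = 2 gives 0, so (n - 2) is a factor.
Divide: n^3 - 8n^2 + 19n - 14 = (n - 2)(n^2 - 6n + 7).
Apply the quadratic formula to n^2 - 6n + 7 = 0: n = (6 +/- sqrt(8))/2, i.e. n ~= 4.4142 or n ~= 1.5858.

n = 1.5858 or n = 2 or n = 4.4142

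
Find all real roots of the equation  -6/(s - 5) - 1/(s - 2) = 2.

s = 0.5 or s = 3

Multiply both sides by (s - 5)(s - 2):
-6(s - 2) - (s - 5) = 2(s - 5)(s - 2).
Expand and collect terms: 2s^2 - 7s + 3 = 0.
Factor or apply the quadratic formula: s = 3 or s = 0.5.
Neither value makes a denominator zero (s != 5, s != 2), so both are valid.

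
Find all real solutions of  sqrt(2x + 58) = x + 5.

x = 3

Square both sides: 2x + 58 = (x + 5)^2.
Expand and rearrange: x^2 + 8x - 33 = 0.
Solving gives x = 3 or x = -11.
Check each candidate in the original equation:
  x = 3: sqrt(64) = 8, while x + 5 = 8 — valid.
  x = -11: sqrt(36) = 6, while x + 5 = -6 — extraneous.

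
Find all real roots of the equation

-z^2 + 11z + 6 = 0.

Discriminant: (11)^2 - 4*(-1)*6 = 145.
Quadratic formula: z = (-11 +/- sqrt(145)) / (-2).
So z = 11/2 - sqrt(145)/2 ~= -0.5208 or z = 11/2 + sqrt(145)/2 ~= 11.5208.

z = -0.5208 or z = 11.5208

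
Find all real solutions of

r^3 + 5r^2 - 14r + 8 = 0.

r = -7.1231 or r = 1 or r = 1.1231

Possible rational roots are divisors of 8. Testing r = 1 gives 0, so (r - 1) is a factor.
Divide: r^3 + 5r^2 - 14r + 8 = (r - 1)(r^2 + 6r - 8).
Apply the quadratic formula to r^2 + 6r - 8 = 0: r = (-6 +/- sqrt(68))/2, i.e. r ~= 1.1231 or r ~= -7.1231.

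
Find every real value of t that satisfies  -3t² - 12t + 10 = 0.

Discriminant: (-12)² − 4·(-3)·10 = 264.
Quadratic formula: t = (12 ± √264) / (-6).
So t = -√(66)/3 - 2 ≈ -4.708 or t = -2 + √(66)/3 ≈ 0.708.

t = -4.708 or t = 0.708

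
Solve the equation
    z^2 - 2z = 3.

Bring every term to one side: z^2 - 2z - 3 = 0.
Factor: (z - 3)(z + 1) = 0.
So z = 3 or z = -1.

z = -1 or z = 3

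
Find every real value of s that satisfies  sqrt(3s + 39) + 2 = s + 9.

Isolate the radical: sqrt(3s + 39) = s + 7.
Square both sides: 3s + 39 = (s + 7)^2.
Expand and rearrange: s^2 + 11s + 10 = 0.
Solving gives s = -1 or s = -10.
Check each candidate in the original equation:
  s = -1: sqrt(36) = 6, while s + 7 = 6 — valid.
  s = -10: sqrt(9) = 3, while s + 7 = -3 — extraneous.

s = -1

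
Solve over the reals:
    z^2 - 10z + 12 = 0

z = 1.3944 or z = 8.6056

Discriminant: (-10)^2 - 4*1*12 = 52.
Quadratic formula: z = (10 +/- sqrt(52)) / 2.
So z = sqrt(13) + 5 ~= 8.6056 or z = 5 - sqrt(13) ~= 1.3944.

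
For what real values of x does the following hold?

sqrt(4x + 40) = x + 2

Square both sides: 4x + 40 = (x + 2)^2.
Expand and rearrange: x^2 - 36 = 0.
Solving gives x = 6 or x = -6.
Check each candidate in the original equation:
  x = 6: sqrt(64) = 8, while x + 2 = 8 — valid.
  x = -6: sqrt(16) = 4, while x + 2 = -4 — extraneous.

x = 6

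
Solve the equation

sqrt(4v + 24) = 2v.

v = 3

Square both sides: 4v + 24 = (2v)^2.
Expand and rearrange: 4v^2 - 4v - 24 = 0.
Solving gives v = 3 or v = -2.
Check each candidate in the original equation:
  v = 3: sqrt(36) = 6, while 2v = 6 — valid.
  v = -2: sqrt(16) = 4, while 2v = -4 — extraneous.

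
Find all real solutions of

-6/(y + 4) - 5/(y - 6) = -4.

Multiply both sides by (y + 4)(y - 6):
-6(y - 6) - 5(y + 4) = -4(y + 4)(y - 6).
Expand and collect terms: -4y² + 19y + 80 = 0.
By the quadratic formula, y = (-19 ± √1641) / -8, so y ≈ -2.6887 or y ≈ 7.4387.
Neither value makes a denominator zero (y ≠ -4, y ≠ 6), so both are valid.

y = -2.6887 or y = 7.4387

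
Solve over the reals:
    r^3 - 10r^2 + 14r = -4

r = -0.2426 or r = 2 or r = 8.2426

Rearrange: r^3 - 10r^2 + 14r + 4 = 0.
Possible rational roots are divisors of 4. Testing r = 2 gives 0, so (r - 2) is a factor.
Divide: r^3 - 10r^2 + 14r + 4 = (r - 2)(r^2 - 8r - 2).
Apply the quadratic formula to r^2 - 8r - 2 = 0: r = (8 +/- sqrt(72))/2, i.e. r ~= 8.2426 or r ~= -0.2426.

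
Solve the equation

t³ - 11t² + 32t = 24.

Rearrange: t³ - 11t² + 32t - 24 = 0.
Possible rational roots are divisors of -24. Testing t = 3 gives 0, so (t - 3) is a factor.
Divide: t³ - 11t² + 32t - 24 = (t - 3)(t² - 8t + 8).
Apply the quadratic formula to t² - 8t + 8 = 0: t = (8 ± √32)/2, i.e. t ≈ 6.8284 or t ≈ 1.1716.

t = 1.1716 or t = 3 or t = 6.8284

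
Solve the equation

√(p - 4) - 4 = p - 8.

p = 4 or p = 5

Isolate the radical: √(p - 4) = p - 4.
Square both sides: p - 4 = (p - 4)².
Expand and rearrange: p² - 9p + 20 = 0.
Solving gives p = 5 or p = 4.
Check each candidate in the original equation:
  p = 5: √(1) = 1, while p - 4 = 1 — valid.
  p = 4: √(0) = 0, while p - 4 = 0 — valid.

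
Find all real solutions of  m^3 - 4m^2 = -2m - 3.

m = -0.618 or m = 1.618 or m = 3

Rearrange: m^3 - 4m^2 + 2m + 3 = 0.
Possible rational roots are divisors of 3. Testing m = 3 gives 0, so (m - 3) is a factor.
Divide: m^3 - 4m^2 + 2m + 3 = (m - 3)(m^2 - m - 1).
Apply the quadratic formula to m^2 - m - 1 = 0: m = (1 +/- sqrt(5))/2, i.e. m ~= 1.618 or m ~= -0.618.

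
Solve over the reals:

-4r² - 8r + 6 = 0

Discriminant: (-8)² − 4·(-4)·6 = 160.
Quadratic formula: r = (8 ± √160) / (-8).
So r = -√(10)/2 - 1 ≈ -2.5811 or r = -1 + √(10)/2 ≈ 0.5811.

r = -2.5811 or r = 0.5811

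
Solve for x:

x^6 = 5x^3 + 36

x = -1.5874 or x = 2.0801

Let u = x^3. The equation becomes u^2 - 5u - 36 = 0.
Factor: (u - 9)(u + 4) = 0, so u = 9 or u = -4.
x^3 = 9 gives x = (9)^(1/3) ~= 2.0801.
x^3 = -4 gives x = -(4)^(1/3) ~= -1.5874.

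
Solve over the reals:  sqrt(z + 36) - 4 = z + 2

z = 0

Isolate the radical: sqrt(z + 36) = z + 6.
Square both sides: z + 36 = (z + 6)^2.
Expand and rearrange: z^2 + 11z = 0.
Solving gives z = 0 or z = -11.
Check each candidate in the original equation:
  z = 0: sqrt(36) = 6, while z + 6 = 6 — valid.
  z = -11: sqrt(25) = 5, while z + 6 = -5 — extraneous.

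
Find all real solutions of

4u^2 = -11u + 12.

u = -3.5865 or u = 0.8365

Rearrange to standard form: 4u^2 + 11u - 12 = 0.
Discriminant: (11)^2 - 4*4*(-12) = 313.
Quadratic formula: u = (-11 +/- sqrt(313)) / 8.
So u = -11/8 + sqrt(313)/8 ~= 0.8365 or u = -sqrt(313)/8 - 11/8 ~= -3.5865.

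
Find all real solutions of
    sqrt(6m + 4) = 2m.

m = 2

Square both sides: 6m + 4 = (2m)^2.
Expand and rearrange: 4m^2 - 6m - 4 = 0.
Solving gives m = 2 or m = -0.5.
Check each candidate in the original equation:
  m = 2: sqrt(16) = 4, while 2m = 4 — valid.
  m = -0.5: sqrt(1) = 1, while 2m = -1 — extraneous.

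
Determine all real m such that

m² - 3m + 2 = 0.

m = 1 or m = 2

Factor: (m - 2)(m - 1) = 0.
So m = 2 or m = 1.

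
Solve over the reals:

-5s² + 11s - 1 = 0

s = 0.095 or s = 2.105

Discriminant: (11)² − 4·(-5)·(-1) = 101.
Quadratic formula: s = (-11 ± √101) / (-10).
So s = 11/10 - √(101)/10 ≈ 0.095 or s = √(101)/10 + 11/10 ≈ 2.105.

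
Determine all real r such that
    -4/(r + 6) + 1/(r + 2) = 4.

r = -6.9519 or r = -1.7981

Multiply both sides by (r + 6)(r + 2):
-4(r + 2) + (r + 6) = 4(r + 6)(r + 2).
Expand and collect terms: 4r^2 + 35r + 50 = 0.
By the quadratic formula, r = (-35 +/- sqrt(425)) / 8, so r ~= -1.7981 or r ~= -6.9519.
Neither value makes a denominator zero (r != -6, r != -2), so both are valid.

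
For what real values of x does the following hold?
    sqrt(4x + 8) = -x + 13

Square both sides: 4x + 8 = (-x + 13)^2.
Expand and rearrange: x^2 - 30x + 161 = 0.
Solving gives x = 23 or x = 7.
Check each candidate in the original equation:
  x = 23: sqrt(100) = 10, while -x + 13 = -10 — extraneous.
  x = 7: sqrt(36) = 6, while -x + 13 = 6 — valid.

x = 7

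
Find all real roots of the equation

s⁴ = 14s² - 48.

Let u = s². The equation becomes u² - 14u + 48 = 0.
Factor: (u - 8)(u - 6) = 0, so u = 8 or u = 6.
s² = 8 gives s = ±2·√(2) ≈ ±2.8284.
s² = 6 gives s = ±√(6) ≈ ±2.4495.

s = -2.8284 or s = -2.4495 or s = 2.4495 or s = 2.8284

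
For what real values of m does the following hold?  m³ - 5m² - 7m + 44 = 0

Possible rational roots are divisors of 44. Testing m = 4 gives 0, so (m - 4) is a factor.
Divide: m³ - 5m² - 7m + 44 = (m - 4)(m² - m - 11).
Apply the quadratic formula to m² - m - 11 = 0: m = (1 ± √45)/2, i.e. m ≈ 3.8541 or m ≈ -2.8541.

m = -2.8541 or m = 3.8541 or m = 4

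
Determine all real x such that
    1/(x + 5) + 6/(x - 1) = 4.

Multiply both sides by (x + 5)(x - 1):
(x - 1) + 6(x + 5) = 4(x + 5)(x - 1).
Expand and collect terms: 4x² + 9x - 49 = 0.
By the quadratic formula, x = (-9 ± √865) / 8, so x ≈ 2.5514 or x ≈ -4.8014.
Neither value makes a denominator zero (x ≠ -5, x ≠ 1), so both are valid.

x = -4.8014 or x = 2.5514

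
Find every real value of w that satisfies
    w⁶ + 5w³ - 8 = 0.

Let u = w³. The equation becomes u² + 5u - 8 = 0.
By the quadratic formula, u = -5/2 + √(57)/2 or u = -√(57)/2 - 5/2.
w³ = -5/2 + √(57)/2 gives w = ∛(-5/2 + √(57)/2) ≈ 1.0843.
w³ = -√(57)/2 - 5/2 gives w = -∛(5/2 + √(57)/2) ≈ -1.8445.

w = -1.8445 or w = 1.0843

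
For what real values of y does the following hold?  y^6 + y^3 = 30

Let u = y^3. The equation becomes u^2 + u - 30 = 0.
Factor: (u + 6)(u - 5) = 0, so u = -6 or u = 5.
y^3 = -6 gives y = -(6)^(1/3) ~= -1.8171.
y^3 = 5 gives y = (5)^(1/3) ~= 1.71.

y = -1.8171 or y = 1.71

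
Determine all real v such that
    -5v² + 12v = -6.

Rearrange to standard form: -5v² + 12v + 6 = 0.
Discriminant: (12)² − 4·(-5)·6 = 264.
Quadratic formula: v = (-12 ± √264) / (-10).
So v = 6/5 - √(66)/5 ≈ -0.4248 or v = 6/5 + √(66)/5 ≈ 2.8248.

v = -0.4248 or v = 2.8248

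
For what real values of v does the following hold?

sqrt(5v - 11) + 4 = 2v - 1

v = 4

Isolate the radical: sqrt(5v - 11) = 2v - 5.
Square both sides: 5v - 11 = (2v - 5)^2.
Expand and rearrange: 4v^2 - 25v + 36 = 0.
Solving gives v = 4 or v = 2.25.
Check each candidate in the original equation:
  v = 4: sqrt(9) = 3, while 2v - 5 = 3 — valid.
  v = 2.25: sqrt(0.25) = 0.5, while 2v - 5 = -0.5 — extraneous.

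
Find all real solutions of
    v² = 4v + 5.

Bring every term to one side: v² - 4v - 5 = 0.
Factor: (v - 5)(v + 1) = 0.
So v = 5 or v = -1.

v = -1 or v = 5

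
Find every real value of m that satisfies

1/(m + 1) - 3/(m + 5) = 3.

m = -5.9367 or m = -0.7299

Multiply both sides by (m + 1)(m + 5):
(m + 5) - 3(m + 1) = 3(m + 1)(m + 5).
Expand and collect terms: 3m^2 + 20m + 13 = 0.
By the quadratic formula, m = (-20 +/- sqrt(244)) / 6, so m ~= -0.7299 or m ~= -5.9367.
Neither value makes a denominator zero (m != -1, m != -5), so both are valid.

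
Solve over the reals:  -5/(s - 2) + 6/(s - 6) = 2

Multiply both sides by (s - 2)(s - 6):
-5(s - 6) + 6(s - 2) = 2(s - 2)(s - 6).
Expand and collect terms: 2s² - 17s + 6 = 0.
By the quadratic formula, s = (17 ± √241) / 4, so s ≈ 8.131 or s ≈ 0.369.
Neither value makes a denominator zero (s ≠ 2, s ≠ 6), so both are valid.

s = 0.369 or s = 8.131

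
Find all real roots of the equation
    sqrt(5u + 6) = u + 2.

Square both sides: 5u + 6 = (u + 2)^2.
Expand and rearrange: u^2 - u - 2 = 0.
Solving gives u = 2 or u = -1.
Check each candidate in the original equation:
  u = 2: sqrt(16) = 4, while u + 2 = 4 — valid.
  u = -1: sqrt(1) = 1, while u + 2 = 1 — valid.

u = -1 or u = 2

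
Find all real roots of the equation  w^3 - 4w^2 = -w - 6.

w = -1 or w = 2 or w = 3

Rearrange: w^3 - 4w^2 + w + 6 = 0.
Possible rational roots are divisors of 6. Testing w = -1 gives 0, so (w + 1) is a factor.
Divide: w^3 - 4w^2 + w + 6 = (w + 1)(w^2 - 5w + 6).
Factor the quadratic: w = 3 or w = 2.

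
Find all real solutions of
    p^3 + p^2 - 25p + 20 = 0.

Possible rational roots are divisors of 20. Testing p = 4 gives 0, so (p - 4) is a factor.
Divide: p^3 + p^2 - 25p + 20 = (p - 4)(p^2 + 5p - 5).
Apply the quadratic formula to p^2 + 5p - 5 = 0: p = (-5 +/- sqrt(45))/2, i.e. p ~= 0.8541 or p ~= -5.8541.

p = -5.8541 or p = 0.8541 or p = 4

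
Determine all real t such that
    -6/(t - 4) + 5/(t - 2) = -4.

t = 1.1845 or t = 5.0655

Multiply both sides by (t - 4)(t - 2):
-6(t - 2) + 5(t - 4) = -4(t - 4)(t - 2).
Expand and collect terms: -4t² + 25t - 24 = 0.
By the quadratic formula, t = (-25 ± √241) / -8, so t ≈ 1.1845 or t ≈ 5.0655.
Neither value makes a denominator zero (t ≠ 4, t ≠ 2), so both are valid.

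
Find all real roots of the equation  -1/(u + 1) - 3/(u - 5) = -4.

u = -0.7787 or u = 5.7787

Multiply both sides by (u + 1)(u - 5):
-(u - 5) - 3(u + 1) = -4(u + 1)(u - 5).
Expand and collect terms: -4u² + 20u + 18 = 0.
By the quadratic formula, u = (-20 ± √688) / -8, so u ≈ -0.7787 or u ≈ 5.7787.
Neither value makes a denominator zero (u ≠ -1, u ≠ 5), so both are valid.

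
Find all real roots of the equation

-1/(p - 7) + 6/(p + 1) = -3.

p = -2.9351 or p = 7.2684

Multiply both sides by (p - 7)(p + 1):
-(p + 1) + 6(p - 7) = -3(p - 7)(p + 1).
Expand and collect terms: -3p^2 + 13p + 64 = 0.
By the quadratic formula, p = (-13 +/- sqrt(937)) / -6, so p ~= -2.9351 or p ~= 7.2684.
Neither value makes a denominator zero (p != 7, p != -1), so both are valid.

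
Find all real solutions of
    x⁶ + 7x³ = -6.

Let u = x³. The equation becomes u² + 7u + 6 = 0.
Factor: (u + 6)(u + 1) = 0, so u = -6 or u = -1.
x³ = -6 gives x = -∛(6) ≈ -1.8171.
x³ = -1 gives x = -1.

x = -1.8171 or x = -1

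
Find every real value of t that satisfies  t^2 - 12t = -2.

Rearrange to standard form: t^2 - 12t + 2 = 0.
Discriminant: (-12)^2 - 4*1*2 = 136.
Quadratic formula: t = (12 +/- sqrt(136)) / 2.
So t = sqrt(34) + 6 ~= 11.831 or t = 6 - sqrt(34) ~= 0.169.

t = 0.169 or t = 11.831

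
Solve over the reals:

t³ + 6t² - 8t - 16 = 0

Possible rational roots are divisors of -16. Testing t = 2 gives 0, so (t - 2) is a factor.
Divide: t³ + 6t² - 8t - 16 = (t - 2)(t² + 8t + 8).
Apply the quadratic formula to t² + 8t + 8 = 0: t = (-8 ± √32)/2, i.e. t ≈ -1.1716 or t ≈ -6.8284.

t = -6.8284 or t = -1.1716 or t = 2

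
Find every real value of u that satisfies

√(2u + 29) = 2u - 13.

Square both sides: 2u + 29 = (2u - 13)².
Expand and rearrange: 4u² - 54u + 140 = 0.
Solving gives u = 10 or u = 3.5.
Check each candidate in the original equation:
  u = 10: √(49) = 7, while 2u - 13 = 7 — valid.
  u = 3.5: √(36) = 6, while 2u - 13 = -6 — extraneous.

u = 10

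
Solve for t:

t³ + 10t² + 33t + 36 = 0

Possible rational roots are divisors of 36. Testing t = -4 gives 0, so (t + 4) is a factor.
Divide: t³ + 10t² + 33t + 36 = (t + 4)(t² + 6t + 9).
The quadratic has the repeated root t = -3.

t = -4 or t = -3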